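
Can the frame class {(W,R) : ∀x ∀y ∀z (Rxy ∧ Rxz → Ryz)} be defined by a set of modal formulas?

Definable; ◇p → □◇p defines it

This is a Sahlqvist condition; the 5 axiom ◇p → □◇p defines it.
Suppose ◇p→□◇p is valid. Take Rxy, Rxz and set V(p)={y}. Then ◇p at x, so □◇p at x, so ◇p at z, so some w with Rzw has p; w=y, i.e. Rzy. By symmetry of the argument, Ryz.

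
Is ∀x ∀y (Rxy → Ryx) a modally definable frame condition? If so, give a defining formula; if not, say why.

This is a Sahlqvist condition; the B axiom p → □◇p defines it.
Suppose p→□◇p is valid. Take Rxy and set V(p)={x}. Then p at x, so □◇p at x, so ◇p at y, so some z with Ryz has p; z=x, i.e. Ryx.

Definable; p → □◇p defines it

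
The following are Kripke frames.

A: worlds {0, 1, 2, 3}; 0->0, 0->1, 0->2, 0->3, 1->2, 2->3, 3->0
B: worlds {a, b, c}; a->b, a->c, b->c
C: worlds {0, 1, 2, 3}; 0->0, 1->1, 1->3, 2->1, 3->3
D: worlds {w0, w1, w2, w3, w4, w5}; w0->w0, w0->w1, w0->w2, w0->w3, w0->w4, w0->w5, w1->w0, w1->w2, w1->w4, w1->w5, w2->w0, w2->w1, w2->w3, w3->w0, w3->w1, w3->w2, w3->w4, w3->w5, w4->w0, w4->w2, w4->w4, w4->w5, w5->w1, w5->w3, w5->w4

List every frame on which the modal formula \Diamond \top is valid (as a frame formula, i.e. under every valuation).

A, C, D

The schema corresponds to seriality: \forall x \exists y Rxy.
A: ✓.
B: fails — world c has no successor.
C: ✓.
D: ✓.
Valid on: A, C, D.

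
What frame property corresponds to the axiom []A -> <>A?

Seriality

Suppose □A→◇A is valid. At any x set V(A)=W. Then □A at x, so ◇A at x, so x has a successor.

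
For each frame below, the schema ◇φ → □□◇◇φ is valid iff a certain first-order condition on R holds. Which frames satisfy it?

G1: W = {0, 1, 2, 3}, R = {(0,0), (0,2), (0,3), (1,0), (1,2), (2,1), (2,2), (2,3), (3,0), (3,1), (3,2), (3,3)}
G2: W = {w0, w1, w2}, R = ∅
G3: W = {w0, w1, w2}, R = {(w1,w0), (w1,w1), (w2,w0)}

G1, G2

Frame correspondent (Sahlqvist): ∀x ∀y ∀z ((xRy ∧ xR²z) → ∃w (y = w ∧ zR²w)) — i.e. a generalized confluence (Geach) condition.
G1: holds.
G2: holds.
G3: fails — w1Rw0, w1R²w0 but no w with w0=w and w0R²w.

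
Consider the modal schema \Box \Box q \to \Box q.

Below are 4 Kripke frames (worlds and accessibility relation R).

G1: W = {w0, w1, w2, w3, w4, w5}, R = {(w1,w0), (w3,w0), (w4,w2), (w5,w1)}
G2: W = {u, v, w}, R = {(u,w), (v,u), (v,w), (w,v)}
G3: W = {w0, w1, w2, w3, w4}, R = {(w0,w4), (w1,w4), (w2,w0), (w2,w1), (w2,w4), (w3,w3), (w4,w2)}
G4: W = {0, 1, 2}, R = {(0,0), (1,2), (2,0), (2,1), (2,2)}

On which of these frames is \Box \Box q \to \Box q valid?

Frame correspondent (Sahlqvist): \forall x \forall y (Rxy \to \exists z (Rxz \wedge Rzy)) — i.e. density.
G1: fails — Rw5w1 but no z with Rw5z and Rzw1.
G2: fails — Rvu but no z with Rvz and Rzu.
G3: fails — Rw0w4 but no z with Rw0z and Rzw4.
G4: condition met.
Valid on: G4.

G4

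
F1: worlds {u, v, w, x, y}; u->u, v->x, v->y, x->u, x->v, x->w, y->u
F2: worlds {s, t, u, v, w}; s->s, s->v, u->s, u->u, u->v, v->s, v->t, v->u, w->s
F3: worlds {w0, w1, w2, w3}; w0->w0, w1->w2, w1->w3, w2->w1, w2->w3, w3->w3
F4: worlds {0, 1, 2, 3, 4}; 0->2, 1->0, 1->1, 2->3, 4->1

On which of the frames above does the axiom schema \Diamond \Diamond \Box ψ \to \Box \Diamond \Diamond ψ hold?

The schema corresponds to a generalized confluence (Geach) condition: \forall x \forall y \forall z ((x R^2 y \wedge xRz) \to \exists w (yRw \wedge z R^2 w)).
F1: fails — vR²v, vRy but no t with vRt and yR²t.
F2: fails — sR²t, sRs but no w* with tRw* and sR²w*.
F3: condition met.
F4: fails — 0R²3, 0R2 but no w with 3Rw and 2R²w.

F3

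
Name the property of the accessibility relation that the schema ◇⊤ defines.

This schema is equivalent to the D axiom □A → ◇A.
Its frame correspondent is seriality — ∀x ∃y Rxy.

Seriality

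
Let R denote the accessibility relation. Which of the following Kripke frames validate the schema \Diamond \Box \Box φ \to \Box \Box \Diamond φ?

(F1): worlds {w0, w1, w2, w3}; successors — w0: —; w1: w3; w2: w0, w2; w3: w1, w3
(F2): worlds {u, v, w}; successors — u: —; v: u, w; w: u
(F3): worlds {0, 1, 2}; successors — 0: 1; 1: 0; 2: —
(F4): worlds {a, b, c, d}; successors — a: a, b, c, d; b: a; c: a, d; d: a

Frame correspondent (Sahlqvist): \forall x \forall y \forall z ((xRy \wedge x R^2 z) \to \exists w (y R^2 w \wedge zRw)) — i.e. a generalized confluence (Geach) condition.
(F1): fails — w2Rw0, w2R²w0 but no w with w0R²w and w0Rw.
(F2): fails — vRu, vR²u but no t with uR²t and uRt.
(F3): condition met.
(F4): condition met.

(F3), (F4)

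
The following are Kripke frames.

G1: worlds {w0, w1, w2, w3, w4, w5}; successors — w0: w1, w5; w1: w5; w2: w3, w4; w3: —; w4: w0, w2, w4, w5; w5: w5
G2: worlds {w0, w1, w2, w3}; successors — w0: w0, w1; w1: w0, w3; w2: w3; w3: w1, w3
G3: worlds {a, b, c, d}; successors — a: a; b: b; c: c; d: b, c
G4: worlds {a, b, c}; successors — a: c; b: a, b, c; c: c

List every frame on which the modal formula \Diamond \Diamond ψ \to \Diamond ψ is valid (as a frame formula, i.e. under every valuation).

G3, G4

This is the axiom for transitivity; its first-order frame correspondent is \forall x \forall y \forall z (Rxy \wedge Ryz \to Rxz).
G1: fails — Rw2w4 and Rw4w5 but not Rw2w5.
G2: fails — Rw1w0 and Rw0w1 but not Rw1w1.
G3: holds.
G4: holds.
Valid on: G3, G4.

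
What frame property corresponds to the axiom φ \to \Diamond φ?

This is frame-equivalent to □φ → φ (substitute ¬φ for φ and contrapose).
Suppose □φ→φ is valid. At any x set V(φ)={w : Rxw}. Then □φ holds at x, so φ holds at x, i.e. Rxx.
Conversely, on a frame with reflexivity the schema holds at every world under every valuation.
Frame condition: \forall x Rxx.

reflexivity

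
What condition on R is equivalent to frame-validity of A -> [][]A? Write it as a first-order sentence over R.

This is a Sahlqvist (Geach-type) schema ◇^0□^0A → □^2◇^0A.
First-order correspondent: forall x forall z (x R^2 z -> exists w (x = w & z = w)).

forall x forall z (x R^2 z -> exists w (x = w & z = w))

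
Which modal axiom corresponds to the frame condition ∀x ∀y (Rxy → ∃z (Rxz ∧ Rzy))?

The condition is density. The C4 schema □□p → □p defines it.

□□p → □p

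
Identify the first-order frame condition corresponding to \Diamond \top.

◇⊤ holds at w iff w has a successor, so frame-validity of ◇⊤ is exactly seriality. Equivalently via □A → ◇A:
Suppose □A→◇A is valid. At any x set V(A)=W. Then □A at x, so ◇A at x, so x has a successor.
Conversely, on a frame with seriality the schema holds at every world under every valuation.
So the correspondent is seriality.

seriality: \forall x \exists y Rxy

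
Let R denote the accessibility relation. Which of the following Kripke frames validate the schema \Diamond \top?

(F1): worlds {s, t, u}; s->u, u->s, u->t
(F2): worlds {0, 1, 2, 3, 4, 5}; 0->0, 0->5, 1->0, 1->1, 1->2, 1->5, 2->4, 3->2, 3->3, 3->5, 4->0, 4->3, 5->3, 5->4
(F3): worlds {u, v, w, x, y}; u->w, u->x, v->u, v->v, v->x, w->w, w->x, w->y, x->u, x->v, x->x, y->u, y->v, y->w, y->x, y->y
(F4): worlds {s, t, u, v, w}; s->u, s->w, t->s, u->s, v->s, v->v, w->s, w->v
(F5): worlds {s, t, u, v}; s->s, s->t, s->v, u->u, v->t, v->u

(F2), (F3), (F4)

The schema corresponds to seriality: \forall x \exists y Rxy.
(F1): fails — world t has no successor.
(F2): ✓.
(F3): ✓.
(F4): ✓.
(F5): fails — world t has no successor.
Valid on: (F2), (F3), (F4).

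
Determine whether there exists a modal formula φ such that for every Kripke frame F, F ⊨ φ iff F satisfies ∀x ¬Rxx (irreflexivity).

Not modally definable

Modal frame validity is preserved under surjective bounded morphisms.
The 5-cycle (worlds s,t,u,v,w with s→t→u→v→w→s) is irreflexive, and the map sending every world to a single reflexive point • is a surjective bounded morphism (forth: every edge maps to (•,•); back: every world has a successor). So any modal formula valid on the 5-cycle is also valid on the reflexive point, which is not irreflexive.
So the class is not modally definable.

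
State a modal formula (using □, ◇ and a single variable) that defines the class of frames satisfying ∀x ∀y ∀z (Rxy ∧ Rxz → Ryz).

◇ψ → □◇ψ

This is the Euclidean property; the standard corresponding axiom is 5: ◇ψ → □◇ψ.
Suppose ◇ψ→□◇ψ is valid. Take Rxy, Rxz and set V(ψ)={y}. Then ◇ψ at x, so □◇ψ at x, so ◇ψ at z, so some w with Rzw has ψ; w=y, i.e. Rzy. By symmetry of the argument, Ryz.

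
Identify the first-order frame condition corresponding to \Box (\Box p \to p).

This is the T□ axiom.
It corresponds to shift-reflexivity: \forall x \forall y (Rxy \to Ryy).

shift-reflexivity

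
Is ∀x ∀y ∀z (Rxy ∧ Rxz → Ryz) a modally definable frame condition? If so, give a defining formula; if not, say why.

The condition is the Euclidean property. A defining modal formula is ◇r → □◇r.
Suppose ◇r→□◇r is valid. Take Rxy, Rxz and set V(r)={y}. Then ◇r at x, so □◇r at x, so ◇r at z, so some w with Rzw has r; w=y, i.e. Rzy. By symmetry of the argument, Ryz.

Yes — defined by ◇r → □◇r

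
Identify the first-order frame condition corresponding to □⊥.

Emptiness of R

□⊥ is valid iff no world has any successor (otherwise □⊥ fails at any world with one).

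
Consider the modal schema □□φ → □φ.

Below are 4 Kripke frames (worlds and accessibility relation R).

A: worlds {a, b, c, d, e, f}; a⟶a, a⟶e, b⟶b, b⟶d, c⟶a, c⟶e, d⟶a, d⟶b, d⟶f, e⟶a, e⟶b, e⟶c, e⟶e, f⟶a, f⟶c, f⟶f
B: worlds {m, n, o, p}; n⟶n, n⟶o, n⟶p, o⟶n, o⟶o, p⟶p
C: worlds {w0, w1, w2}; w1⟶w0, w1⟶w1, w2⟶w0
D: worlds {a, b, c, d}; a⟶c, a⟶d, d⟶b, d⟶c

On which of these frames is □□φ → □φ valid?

A, B

Frame correspondent (Sahlqvist): ∀x ∀y (Rxy → ∃z (Rxz ∧ Rzy)) — i.e. density.
A: holds.
B: holds.
C: fails — Rw2w0 but no z with Rw2z and Rzw0.
D: fails — Rdb but no z with Rdz and Rzb.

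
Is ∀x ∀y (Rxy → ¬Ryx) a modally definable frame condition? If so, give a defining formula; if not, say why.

Modal frame validity is preserved under surjective bounded morphisms.
The 5-cycle (worlds 0,1,2,3,4 with 0→1→2→3→4→0) is asymmetric. Mapping every world to a single reflexive point • is a surjective bounded morphism, and the reflexive point is not asymmetric (R•• but asymmetry requires ¬R••).
So no modal formula (or set of formulas) defines exactly the asymmetric frames.

Not modally definable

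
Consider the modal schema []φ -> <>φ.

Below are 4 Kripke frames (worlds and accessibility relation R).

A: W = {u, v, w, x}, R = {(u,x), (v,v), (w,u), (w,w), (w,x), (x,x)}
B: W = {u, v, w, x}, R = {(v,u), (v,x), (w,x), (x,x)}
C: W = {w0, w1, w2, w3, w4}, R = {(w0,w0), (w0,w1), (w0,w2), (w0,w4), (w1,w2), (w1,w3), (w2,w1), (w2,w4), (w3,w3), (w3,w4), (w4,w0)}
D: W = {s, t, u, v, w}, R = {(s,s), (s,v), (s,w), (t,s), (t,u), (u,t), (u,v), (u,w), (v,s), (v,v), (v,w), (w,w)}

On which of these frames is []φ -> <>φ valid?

Frame correspondent (Sahlqvist): forall x exists y Rxy — i.e. seriality.
A: ✓.
B: fails — world u has no successor.
C: ✓.
D: ✓.

A, C, D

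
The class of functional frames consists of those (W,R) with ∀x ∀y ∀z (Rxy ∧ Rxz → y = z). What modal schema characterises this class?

The condition is partial functionality. The CD schema ◇ψ → □ψ defines it.
Suppose ◇ψ→□ψ is valid. Take Rxy, Rxz and set V(ψ)={y}. Then ◇ψ at x, so □ψ at x, so ψ at z, i.e. z=y.

◇ψ → □ψ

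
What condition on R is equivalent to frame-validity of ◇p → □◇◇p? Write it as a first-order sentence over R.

∀x ∀y ∀z ((xRy ∧ xRz) → ∃w (y = w ∧ zR²w))

This is a Sahlqvist (Geach-type) schema ◇^1□^0p → □^1◇^2p.
Minimal-valuation argument: fix x; take any y with xR^1y and any z with xR^1z. Set V(p) to the set of worlds R-reachable from y in exactly 0 steps. Then □^0p holds at y, so the antecedent holds at x; validity forces ◇^2p at z, giving a w with zR^2w and yR^0w.
First-order correspondent: ∀x ∀y ∀z ((xRy ∧ xRz) → ∃w (y = w ∧ zR²w)).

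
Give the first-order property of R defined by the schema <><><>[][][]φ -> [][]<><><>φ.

This is a Sahlqvist (Geach-type) schema ◇^3□^3φ → □^2◇^3φ.
First-order correspondent: forall x forall y forall z ((x R^3 y & x R^2 z) -> exists w (y R^3 w & z R^3 w)).

forall x forall y forall z ((x R^3 y & x R^2 z) -> exists w (y R^3 w & z R^3 w))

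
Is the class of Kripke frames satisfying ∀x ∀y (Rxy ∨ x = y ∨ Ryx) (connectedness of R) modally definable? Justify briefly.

Not modally definable

If a class were modally definable it would be closed under disjoint unions (Goldblatt–Thomason).
Take 2 disjoint single-world reflexive frames: each is trivially connected, but their disjoint union has 2 worlds with no edge between distinct components, so it is not connected.
So the class is not modally definable.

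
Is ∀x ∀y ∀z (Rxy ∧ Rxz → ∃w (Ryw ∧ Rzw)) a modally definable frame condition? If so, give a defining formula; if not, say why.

Yes: it is convergence, defined by the .2 schema ◇□r → □◇r.
Suppose ◇□r→□◇r is valid. Take Rxy, Rxz and set V(r)={w : Ryw}. Then □r at y so ◇□r at x, so □◇r at x, so ◇r at z, giving w with Rzw and Ryw.

Yes, by ◇□r → □◇r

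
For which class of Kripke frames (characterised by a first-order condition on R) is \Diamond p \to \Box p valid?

Suppose ◇p→□p is valid. Take Rxy, Rxz and set V(p)={y}. Then ◇p at x, so □p at x, so p at z, i.e. z=y.
The converse is a direct semantic check.
Frame condition: \forall x \forall y \forall z (Rxy \wedge Rxz \to y = z).

partial functionality: \forall x \forall y \forall z (Rxy \wedge Rxz \to y = z)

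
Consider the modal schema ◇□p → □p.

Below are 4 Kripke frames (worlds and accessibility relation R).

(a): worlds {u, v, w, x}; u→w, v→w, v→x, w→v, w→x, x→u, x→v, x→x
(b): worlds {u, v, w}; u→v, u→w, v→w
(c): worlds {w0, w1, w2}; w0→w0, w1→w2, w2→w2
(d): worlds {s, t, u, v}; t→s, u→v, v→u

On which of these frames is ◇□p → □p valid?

(c)

This is the axiom for the Euclidean property; its first-order frame correspondent is ∀x ∀y ∀z (Rxy ∧ Rxz → Ryz).
(a): fails — Ruw and Ruw but not Rww.
(b): fails — Ruv and Ruv but not Rvv.
(c): condition met.
(d): fails — Rts and Rts but not Rss.
Valid on: (c).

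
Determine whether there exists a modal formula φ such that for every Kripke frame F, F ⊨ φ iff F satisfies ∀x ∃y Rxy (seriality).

Definable; □p → ◇p defines it

Yes: it is seriality, defined by the D schema □p → ◇p.
Suppose □p→◇p is valid. At any x set V(p)=W. Then □p at x, so ◇p at x, so x has a successor.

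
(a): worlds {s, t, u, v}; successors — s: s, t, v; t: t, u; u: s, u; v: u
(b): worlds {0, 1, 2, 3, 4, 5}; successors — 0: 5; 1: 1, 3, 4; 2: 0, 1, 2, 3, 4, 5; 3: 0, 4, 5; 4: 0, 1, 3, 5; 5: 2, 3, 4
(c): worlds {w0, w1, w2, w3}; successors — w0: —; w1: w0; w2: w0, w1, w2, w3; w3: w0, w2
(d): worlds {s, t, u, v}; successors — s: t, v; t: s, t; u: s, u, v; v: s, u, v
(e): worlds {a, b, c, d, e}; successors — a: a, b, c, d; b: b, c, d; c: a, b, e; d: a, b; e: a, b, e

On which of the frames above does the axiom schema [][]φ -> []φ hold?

Frame correspondent (Sahlqvist): forall x forall y (Rxy -> exists z (Rxz & Rzy)) — i.e. density.
(a): ✓.
(b): fails — R05 but no z with R0z and Rz5.
(c): fails — Rw1w0 but no z with Rw1z and Rzw0.
(d): ✓.
(e): ✓.

(a), (d), (e)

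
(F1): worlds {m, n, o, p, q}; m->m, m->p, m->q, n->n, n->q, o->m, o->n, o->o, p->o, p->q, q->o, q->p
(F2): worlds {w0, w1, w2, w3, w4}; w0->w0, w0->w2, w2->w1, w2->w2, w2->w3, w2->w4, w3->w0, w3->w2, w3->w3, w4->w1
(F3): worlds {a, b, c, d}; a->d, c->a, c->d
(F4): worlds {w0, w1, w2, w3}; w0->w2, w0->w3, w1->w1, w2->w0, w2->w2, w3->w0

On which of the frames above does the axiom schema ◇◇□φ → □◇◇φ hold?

(F1), (F4)

The schema corresponds to a generalized confluence (Geach) condition: ∀x ∀y ∀z ((xR²y ∧ xRz) → ∃w (yRw ∧ zR²w)).
(F1): holds.
(F2): fails — w0R²w1, w0Rw0 but no w with w1Rw and w0R²w.
(F3): fails — cR²d, cRa but no w with dRw and aR²w.
(F4): holds.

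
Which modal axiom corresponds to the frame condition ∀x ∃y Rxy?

□ψ → ◇ψ

This is seriality; the standard corresponding axiom is D: □ψ → ◇ψ.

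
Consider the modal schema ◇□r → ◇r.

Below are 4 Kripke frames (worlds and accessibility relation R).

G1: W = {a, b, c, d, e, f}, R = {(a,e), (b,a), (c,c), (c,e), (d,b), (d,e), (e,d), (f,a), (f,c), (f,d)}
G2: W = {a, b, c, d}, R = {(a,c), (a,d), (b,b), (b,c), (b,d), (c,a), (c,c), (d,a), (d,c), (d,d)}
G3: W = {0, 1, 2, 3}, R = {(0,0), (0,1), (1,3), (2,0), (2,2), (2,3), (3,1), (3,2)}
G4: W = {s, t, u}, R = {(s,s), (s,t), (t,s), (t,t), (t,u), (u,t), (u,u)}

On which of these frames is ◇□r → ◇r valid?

G2, G4

Frame correspondent (Sahlqvist): ∀x ∀y (xRy → ∃w (yRw ∧ xRw)) — i.e. a generalized confluence (Geach) condition.
G1: fails — aRe but no w with eRw and aRw.
G2: ✓.
G3: fails — 0R1 but no w with 1Rw and 0Rw.
G4: ✓.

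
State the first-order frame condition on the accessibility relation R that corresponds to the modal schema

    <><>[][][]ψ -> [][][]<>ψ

This is a Sahlqvist (Geach-type) schema ◇^2□^3ψ → □^3◇^1ψ.
Minimal-valuation argument: fix x; take any y with xR^2y and any z with xR^3z. Set V(ψ) to the set of worlds R-reachable from y in exactly 3 steps. Then □^3ψ holds at y, so the antecedent holds at x; validity forces ◇^1ψ at z, giving a w with zR^1w and yR^3w.
First-order correspondent: forall x forall y forall z ((x R^2 y & x R^3 z) -> exists w (y R^3 w & zRw)).

forall x forall y forall z ((x R^2 y & x R^3 z) -> exists w (y R^3 w & zRw))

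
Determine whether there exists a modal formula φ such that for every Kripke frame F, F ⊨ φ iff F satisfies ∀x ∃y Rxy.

Yes: it is seriality, defined by the D schema □p → ◇p.
Suppose □p→◇p is valid. At any x set V(p)=W. Then □p at x, so ◇p at x, so x has a successor.

Yes — defined by □p → ◇p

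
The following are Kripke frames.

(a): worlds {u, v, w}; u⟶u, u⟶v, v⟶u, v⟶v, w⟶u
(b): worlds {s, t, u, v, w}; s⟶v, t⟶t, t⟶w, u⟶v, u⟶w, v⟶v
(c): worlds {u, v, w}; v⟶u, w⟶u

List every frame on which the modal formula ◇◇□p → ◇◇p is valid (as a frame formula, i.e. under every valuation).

This is the axiom for a generalized confluence (Geach) condition; its first-order frame correspondent is ∀x ∀y (xR²y → ∃w (yRw ∧ xR²w)).
(a): satisfies the condition.
(b): fails — tR²w but no w* with wRw* and tR²w*.
(c): satisfies the condition.
Valid on: (a), (c).

(a), (c)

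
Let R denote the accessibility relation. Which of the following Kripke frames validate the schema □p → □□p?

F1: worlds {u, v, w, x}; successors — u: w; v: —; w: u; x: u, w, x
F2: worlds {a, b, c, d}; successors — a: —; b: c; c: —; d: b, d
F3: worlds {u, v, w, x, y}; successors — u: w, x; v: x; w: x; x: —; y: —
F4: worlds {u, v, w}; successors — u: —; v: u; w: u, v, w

F3, F4

This is the axiom for transitivity; its first-order frame correspondent is ∀x ∀y ∀z (Rxy ∧ Ryz → Rxz).
F1: fails — Rwu and Ruw but not Rww.
F2: fails — Rdb and Rbc but not Rdc.
F3: ✓.
F4: ✓.
Valid on: F3, F4.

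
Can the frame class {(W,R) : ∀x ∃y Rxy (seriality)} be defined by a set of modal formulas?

Definable; □p → ◇p defines it

Yes: it is seriality, defined by the D schema □p → ◇p.
Suppose □p→◇p is valid. At any x set V(p)=W. Then □p at x, so ◇p at x, so x has a successor.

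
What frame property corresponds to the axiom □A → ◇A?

This is the D axiom.
Its frame correspondent is seriality — ∀x ∃y Rxy.

seriality: ∀x ∃y Rxy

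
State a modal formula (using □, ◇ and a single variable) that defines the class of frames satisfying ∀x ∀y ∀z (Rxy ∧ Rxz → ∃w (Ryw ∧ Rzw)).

This is convergence; the standard corresponding axiom is .2: ◇□s → □◇s.
Suppose ◇□s→□◇s is valid. Take Rxy, Rxz and set V(s)={w : Ryw}. Then □s at y so ◇□s at x, so □◇s at x, so ◇s at z, giving w with Rzw and Ryw.

◇□s → □◇s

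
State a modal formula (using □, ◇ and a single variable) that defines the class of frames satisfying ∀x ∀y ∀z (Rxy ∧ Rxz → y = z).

A defining formula is ◇s → □s (the CD axiom).
Suppose ◇s→□s is valid. Take Rxy, Rxz and set V(s)={y}. Then ◇s at x, so □s at x, so s at z, i.e. z=y.

◇s → □s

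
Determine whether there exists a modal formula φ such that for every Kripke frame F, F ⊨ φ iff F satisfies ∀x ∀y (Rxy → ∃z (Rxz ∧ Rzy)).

The condition is density. A defining modal formula is □□r → □r.
Suppose □□r→□r is valid. Take Rxy and set V(r)={w : xR²w}. Then □□r at x, so □r at x, so r at y, i.e. ∃z(Rxz∧Rzy).

Yes — defined by □□r → □r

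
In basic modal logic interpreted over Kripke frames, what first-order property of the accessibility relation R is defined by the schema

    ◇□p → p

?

This is a form of the B axiom.
It corresponds to symmetry: ∀x ∀y (Rxy → Ryx).

symmetry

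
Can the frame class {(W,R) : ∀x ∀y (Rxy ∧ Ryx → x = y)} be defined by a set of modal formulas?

Modal frame validity is preserved under surjective bounded morphisms.
The 6-cycle (worlds s,t,u,v,w,x with s→t→u→v→w→x→s) is antisymmetric. Sending even-indexed worlds to s and odd-indexed worlds to t is a surjective bounded morphism onto the two-world frame with s↔t, which is not antisymmetric.
Hence antisymmetry is not modally definable.

No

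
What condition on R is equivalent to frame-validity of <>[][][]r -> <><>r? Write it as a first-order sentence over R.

This is a Sahlqvist (Geach-type) schema ◇^1□^3r → □^0◇^2r.
Minimal-valuation argument: fix x; take any y with xR^1y and any z with xR^0z. Set V(r) to the set of worlds R-reachable from y in exactly 3 steps. Then □^3r holds at y, so the antecedent holds at x; validity forces ◇^2r at z, giving a w with zR^2w and yR^3w.
First-order correspondent: forall x forall y (xRy -> exists w (y R^3 w & x R^2 w)).

forall x forall y (xRy -> exists w (y R^3 w & x R^2 w))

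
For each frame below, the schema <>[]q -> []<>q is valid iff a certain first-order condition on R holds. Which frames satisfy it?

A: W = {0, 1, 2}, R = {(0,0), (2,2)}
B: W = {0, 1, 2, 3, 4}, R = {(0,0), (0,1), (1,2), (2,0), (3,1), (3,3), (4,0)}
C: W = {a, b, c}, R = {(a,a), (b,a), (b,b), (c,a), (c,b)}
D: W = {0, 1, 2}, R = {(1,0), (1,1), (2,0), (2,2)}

A, C

Frame correspondent (Sahlqvist): forall x forall y forall z (Rxy & Rxz -> exists w (Ryw & Rzw)) — i.e. convergence.
A: holds.
B: fails — R00 and R01 but 0 and 1 have no common successor.
C: holds.
D: fails — R10 and R10 but 0 and 0 have no common successor.
Valid on: A, C.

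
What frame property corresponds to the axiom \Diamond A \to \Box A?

partial functionality: \forall x \forall y \forall z (Rxy \wedge Rxz \to y = z)

Suppose ◇A→□A is valid. Take Rxy, Rxz and set V(A)={y}. Then ◇A at x, so □A at x, so A at z, i.e. z=y.
The converse is a direct semantic check.
Frame condition: \forall x \forall y \forall z (Rxy \wedge Rxz \to y = z).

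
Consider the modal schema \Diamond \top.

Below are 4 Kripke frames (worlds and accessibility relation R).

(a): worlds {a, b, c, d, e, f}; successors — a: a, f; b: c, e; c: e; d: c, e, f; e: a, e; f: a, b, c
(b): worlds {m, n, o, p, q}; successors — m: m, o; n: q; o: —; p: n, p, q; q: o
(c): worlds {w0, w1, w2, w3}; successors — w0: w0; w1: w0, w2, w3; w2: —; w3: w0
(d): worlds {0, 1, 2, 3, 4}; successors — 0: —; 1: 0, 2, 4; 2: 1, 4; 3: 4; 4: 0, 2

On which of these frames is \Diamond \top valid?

The schema corresponds to seriality: \forall x \exists y Rxy.
(a): satisfies the condition.
(b): fails — world o has no successor.
(c): fails — world w2 has no successor.
(d): fails — world 0 has no successor.
Valid on: (a).

(a)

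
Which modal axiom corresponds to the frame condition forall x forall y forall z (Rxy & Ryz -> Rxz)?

This is transitivity; the standard corresponding axiom is 4: □p → □□p.
Suppose □p→□□p is valid. Take Rxy, Ryz and set V(p)={w : Rxw}. Then □p at x, so □□p at x, so □p at y, so p at z, i.e. Rxz.

□p → □□p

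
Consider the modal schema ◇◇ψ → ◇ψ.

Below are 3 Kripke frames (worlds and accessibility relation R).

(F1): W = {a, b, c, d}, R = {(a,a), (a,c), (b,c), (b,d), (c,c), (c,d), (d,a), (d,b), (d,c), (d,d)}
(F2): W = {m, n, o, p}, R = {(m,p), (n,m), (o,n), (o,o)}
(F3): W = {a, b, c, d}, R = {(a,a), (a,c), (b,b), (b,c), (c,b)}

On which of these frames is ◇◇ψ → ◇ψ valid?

The schema corresponds to transitivity: ∀x ∀y ∀z (Rxy ∧ Ryz → Rxz).
(F1): fails — Rcd and Rdb but not Rcb.
(F2): fails — Rnm and Rmp but not Rnp.
(F3): fails — Rcb and Rbc but not Rcc.

none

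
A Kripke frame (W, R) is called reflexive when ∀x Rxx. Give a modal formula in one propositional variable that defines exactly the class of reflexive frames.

The condition is reflexivity. The T schema □p → p defines it.
Suppose □p→p is valid. At any x set V(p)={w : Rxw}. Then □p holds at x, so p holds at x, i.e. Rxx.

□p → p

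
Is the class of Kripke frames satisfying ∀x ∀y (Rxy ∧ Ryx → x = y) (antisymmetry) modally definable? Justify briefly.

Any modally definable frame class is closed under surjective bounded morphisms.
The 4-cycle (worlds s,t,u,v with s→t→u→v→s) is antisymmetric. Sending even-indexed worlds to • and odd-indexed worlds to ∘ is a surjective bounded morphism onto the two-world frame with •↔∘, which is not antisymmetric.
Hence antisymmetry is not modally definable.

Not definable by any modal formula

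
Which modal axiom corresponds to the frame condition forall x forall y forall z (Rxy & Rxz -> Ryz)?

◇p → □◇p

A defining formula is ◇p → □◇p (the 5 axiom).
Suppose ◇p→□◇p is valid. Take Rxy, Rxz and set V(p)={y}. Then ◇p at x, so □◇p at x, so ◇p at z, so some w with Rzw has p; w=y, i.e. Rzy. By symmetry of the argument, Ryz.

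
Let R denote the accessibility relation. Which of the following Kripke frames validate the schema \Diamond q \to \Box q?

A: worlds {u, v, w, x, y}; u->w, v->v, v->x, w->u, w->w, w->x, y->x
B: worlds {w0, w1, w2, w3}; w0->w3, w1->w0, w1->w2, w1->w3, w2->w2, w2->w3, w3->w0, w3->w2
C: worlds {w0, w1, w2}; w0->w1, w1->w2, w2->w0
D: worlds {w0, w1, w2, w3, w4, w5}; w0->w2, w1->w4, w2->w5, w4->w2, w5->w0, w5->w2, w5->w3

C

This is the axiom for partial functionality; its first-order frame correspondent is \forall x \forall y \forall z (Rxy \wedge Rxz \to y = z).
A: fails — v sees both v and x.
B: fails — w1 sees both w0 and w2.
C: satisfies the condition.
D: fails — w5 sees both w0 and w2.
Valid on: C.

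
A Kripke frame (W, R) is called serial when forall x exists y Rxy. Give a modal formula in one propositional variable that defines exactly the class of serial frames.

□q → ◇q

This is seriality; the standard corresponding axiom is D: □q → ◇q.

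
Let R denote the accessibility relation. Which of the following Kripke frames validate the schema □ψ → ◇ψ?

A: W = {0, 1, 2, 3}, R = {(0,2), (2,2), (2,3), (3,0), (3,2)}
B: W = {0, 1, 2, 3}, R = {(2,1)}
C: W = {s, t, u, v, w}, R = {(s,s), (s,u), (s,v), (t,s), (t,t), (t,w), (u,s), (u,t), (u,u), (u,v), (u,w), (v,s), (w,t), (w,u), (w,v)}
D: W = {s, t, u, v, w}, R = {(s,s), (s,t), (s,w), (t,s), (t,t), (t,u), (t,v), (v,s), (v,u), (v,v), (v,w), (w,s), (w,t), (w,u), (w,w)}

This is the axiom for seriality; its first-order frame correspondent is ∀x ∃y Rxy.
A: fails — world 1 has no successor.
B: fails — world 0 has no successor.
C: holds.
D: fails — world u has no successor.

C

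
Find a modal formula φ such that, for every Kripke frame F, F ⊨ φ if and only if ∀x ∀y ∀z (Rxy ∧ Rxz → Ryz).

A defining formula is ◇s → □◇s (the 5 axiom).

◇s → □◇s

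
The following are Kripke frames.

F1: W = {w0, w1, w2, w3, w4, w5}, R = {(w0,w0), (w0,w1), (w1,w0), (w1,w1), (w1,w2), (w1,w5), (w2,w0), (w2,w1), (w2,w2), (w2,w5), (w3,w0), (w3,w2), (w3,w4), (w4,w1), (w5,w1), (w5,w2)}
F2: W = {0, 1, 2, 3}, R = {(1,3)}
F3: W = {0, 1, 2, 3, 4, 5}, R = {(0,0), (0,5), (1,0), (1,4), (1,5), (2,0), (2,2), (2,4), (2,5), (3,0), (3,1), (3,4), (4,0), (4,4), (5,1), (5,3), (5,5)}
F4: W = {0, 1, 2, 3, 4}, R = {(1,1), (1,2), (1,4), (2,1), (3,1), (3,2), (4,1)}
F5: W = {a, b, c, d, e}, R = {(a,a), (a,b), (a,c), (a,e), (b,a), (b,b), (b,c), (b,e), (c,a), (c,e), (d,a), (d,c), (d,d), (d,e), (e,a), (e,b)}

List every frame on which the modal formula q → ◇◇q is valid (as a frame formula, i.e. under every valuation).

F5

This is the axiom for a generalized confluence (Geach) condition; its first-order frame correspondent is ∀x ∃w (x = w ∧ xR²w).
F1: fails — at w3 but no w with w3=w and w3R²w.
F2: fails — at 0 but no w with 0=w and 0R²w.
F3: fails — at 3 but no w with 3=w and 3R²w.
F4: fails — at 0 but no w with 0=w and 0R²w.
F5: ✓.
Valid on: F5.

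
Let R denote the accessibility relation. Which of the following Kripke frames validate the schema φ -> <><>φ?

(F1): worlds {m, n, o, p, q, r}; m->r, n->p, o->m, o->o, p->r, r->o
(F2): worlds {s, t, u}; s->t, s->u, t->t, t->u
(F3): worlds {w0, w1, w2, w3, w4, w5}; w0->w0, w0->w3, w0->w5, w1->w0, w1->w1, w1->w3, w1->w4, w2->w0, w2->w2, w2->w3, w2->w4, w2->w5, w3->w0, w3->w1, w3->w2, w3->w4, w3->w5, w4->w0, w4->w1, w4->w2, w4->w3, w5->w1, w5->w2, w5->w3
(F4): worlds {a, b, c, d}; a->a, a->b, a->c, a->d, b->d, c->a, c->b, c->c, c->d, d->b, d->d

(F3), (F4)

This is the axiom for a generalized confluence (Geach) condition; its first-order frame correspondent is forall x exists w (x = w & x R^2 w).
(F1): fails — at m but no w with m=w and mR²w.
(F2): fails — at s but no w with s=w and sR²w.
(F3): holds.
(F4): holds.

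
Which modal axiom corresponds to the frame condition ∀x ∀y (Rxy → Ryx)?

A defining formula is r → □◇r (the B axiom).

r → □◇r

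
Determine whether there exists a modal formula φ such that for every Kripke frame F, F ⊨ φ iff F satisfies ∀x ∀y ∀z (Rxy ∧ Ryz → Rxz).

This is a Sahlqvist condition; the 4 axiom □p → □□p defines it.

Yes, by □p → □□p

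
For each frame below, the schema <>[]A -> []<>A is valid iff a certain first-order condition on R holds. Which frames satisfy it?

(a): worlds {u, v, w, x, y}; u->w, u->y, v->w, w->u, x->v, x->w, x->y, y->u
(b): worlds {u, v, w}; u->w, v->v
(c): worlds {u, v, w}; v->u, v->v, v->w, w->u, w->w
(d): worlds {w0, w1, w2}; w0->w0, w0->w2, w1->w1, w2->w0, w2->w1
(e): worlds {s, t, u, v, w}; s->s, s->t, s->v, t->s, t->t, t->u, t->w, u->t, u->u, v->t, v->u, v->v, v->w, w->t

This is the axiom for convergence; its first-order frame correspondent is forall x forall y forall z (Rxy & Rxz -> exists w (Ryw & Rzw)).
(a): fails — Rxw and Rxv but w and v have no common successor.
(b): fails — Ruw and Ruw but w and w have no common successor.
(c): fails — Rvv and Rvu but v and u have no common successor.
(d): fails — Rw2w1 and Rw2w0 but w1 and w0 have no common successor.
(e): satisfies the condition.
Valid on: (e).

(e)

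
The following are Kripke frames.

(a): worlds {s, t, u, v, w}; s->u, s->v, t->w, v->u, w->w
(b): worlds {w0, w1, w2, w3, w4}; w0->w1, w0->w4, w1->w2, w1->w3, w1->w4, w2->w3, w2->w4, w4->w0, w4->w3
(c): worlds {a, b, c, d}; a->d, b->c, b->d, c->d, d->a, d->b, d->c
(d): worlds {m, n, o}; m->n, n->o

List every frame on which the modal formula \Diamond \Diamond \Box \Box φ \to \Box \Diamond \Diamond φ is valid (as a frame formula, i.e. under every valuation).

(c)

Frame correspondent (Sahlqvist): \forall x \forall y \forall z ((x R^2 y \wedge xRz) \to \exists w (y R^2 w \wedge z R^2 w)) — i.e. a generalized confluence (Geach) condition.
(a): fails — sR²u, sRu but no w* with uR²w* and uR²w*.
(b): fails — w0R²w2, w0Rw4 but no w with w2R²w and w4R²w.
(c): satisfies the condition.
(d): fails — mR²o, mRn but no w with oR²w and nR²w.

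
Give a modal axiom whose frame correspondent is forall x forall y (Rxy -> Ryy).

□(□q → q)

This is shift-reflexivity; the standard corresponding axiom is T□: □(□q → q).
Suppose □(□q→q) is valid. Take Rxy and set V(q)={w : Ryw}. Then at y, □q holds; since □(□q→q) at x, □q→q at y, so q at y, i.e. Ryy.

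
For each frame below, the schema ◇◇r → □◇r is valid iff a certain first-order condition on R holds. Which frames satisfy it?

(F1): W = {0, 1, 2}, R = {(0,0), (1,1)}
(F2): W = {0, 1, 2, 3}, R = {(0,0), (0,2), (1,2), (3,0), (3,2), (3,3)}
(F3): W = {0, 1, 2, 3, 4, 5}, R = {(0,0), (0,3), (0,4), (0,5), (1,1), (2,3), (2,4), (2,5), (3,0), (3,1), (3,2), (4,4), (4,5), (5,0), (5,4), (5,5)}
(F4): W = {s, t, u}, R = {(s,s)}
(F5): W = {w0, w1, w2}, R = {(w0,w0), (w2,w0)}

(F1), (F4), (F5)

This is the axiom for a generalized confluence (Geach) condition; its first-order frame correspondent is ∀x ∀y ∀z ((xR²y ∧ xRz) → ∃w (y = w ∧ zRw)).
(F1): satisfies the condition.
(F2): fails — 0R²0, 0R2 but no w with 0=w and 2Rw.
(F3): fails — 0R²0, 0R4 but no w with 0=w and 4Rw.
(F4): satisfies the condition.
(F5): satisfies the condition.
Valid on: (F1), (F4), (F5).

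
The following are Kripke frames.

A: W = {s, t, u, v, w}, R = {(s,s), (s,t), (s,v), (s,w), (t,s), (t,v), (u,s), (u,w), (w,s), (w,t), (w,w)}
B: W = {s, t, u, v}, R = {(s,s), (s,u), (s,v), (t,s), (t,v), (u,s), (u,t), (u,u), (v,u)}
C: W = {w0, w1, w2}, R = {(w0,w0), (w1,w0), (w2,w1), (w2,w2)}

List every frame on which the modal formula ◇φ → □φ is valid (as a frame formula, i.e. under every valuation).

The schema corresponds to partial functionality: ∀x ∀y ∀z (Rxy ∧ Rxz → y = z).
A: fails — s sees both s and t.
B: fails — s sees both s and u.
C: fails — w2 sees both w1 and w2.
Valid on no frame.

none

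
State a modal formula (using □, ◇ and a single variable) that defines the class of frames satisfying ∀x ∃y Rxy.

□r → ◇r

A defining formula is □r → ◇r (the D axiom).
Suppose □r→◇r is valid. At any x set V(r)=W. Then □r at x, so ◇r at x, so x has a successor.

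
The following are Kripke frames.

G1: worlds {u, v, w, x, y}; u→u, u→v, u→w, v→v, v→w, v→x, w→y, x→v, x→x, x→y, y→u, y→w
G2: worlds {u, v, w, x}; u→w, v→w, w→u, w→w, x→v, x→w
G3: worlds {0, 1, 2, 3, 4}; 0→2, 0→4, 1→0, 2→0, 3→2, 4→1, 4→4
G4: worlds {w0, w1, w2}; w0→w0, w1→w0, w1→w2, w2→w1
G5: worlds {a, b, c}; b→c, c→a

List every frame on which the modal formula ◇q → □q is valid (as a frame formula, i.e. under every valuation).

G5

Frame correspondent (Sahlqvist): ∀x ∀y ∀z (Rxy ∧ Rxz → y = z) — i.e. partial functionality.
G1: fails — u sees both u and v.
G2: fails — w sees both u and w.
G3: fails — 0 sees both 2 and 4.
G4: fails — w1 sees both w0 and w2.
G5: holds.
Valid on: G5.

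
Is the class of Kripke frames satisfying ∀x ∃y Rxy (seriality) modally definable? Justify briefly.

Yes — defined by □q → ◇q

This is a Sahlqvist condition; the D axiom □q → ◇q defines it.
Suppose □q→◇q is valid. At any x set V(q)=W. Then □q at x, so ◇q at x, so x has a successor.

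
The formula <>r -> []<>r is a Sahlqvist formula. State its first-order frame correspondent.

This is the 5 axiom.
Its frame correspondent is the Euclidean property — forall x forall y forall z (Rxy & Rxz -> Ryz).

the Euclidean property: forall x forall y forall z (Rxy & Rxz -> Ryz)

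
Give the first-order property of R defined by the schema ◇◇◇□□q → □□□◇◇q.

This is a Sahlqvist (Geach-type) schema ◇^3□^2q → □^3◇^2q.
First-order correspondent: ∀x ∀y ∀z ((xR³y ∧ xR³z) → ∃w (yR²w ∧ zR²w)).

∀x ∀y ∀z ((xR³y ∧ xR³z) → ∃w (yR²w ∧ zR²w))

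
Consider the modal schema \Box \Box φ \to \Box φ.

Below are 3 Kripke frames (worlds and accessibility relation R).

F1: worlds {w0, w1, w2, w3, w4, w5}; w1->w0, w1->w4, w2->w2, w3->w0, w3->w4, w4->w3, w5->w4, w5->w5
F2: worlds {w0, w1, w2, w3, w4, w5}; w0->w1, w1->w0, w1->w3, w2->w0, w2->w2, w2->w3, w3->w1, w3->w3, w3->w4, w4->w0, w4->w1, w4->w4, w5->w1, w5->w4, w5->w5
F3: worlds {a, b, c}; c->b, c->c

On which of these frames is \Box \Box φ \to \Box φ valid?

F3

This is the axiom for density; its first-order frame correspondent is \forall x \forall y (Rxy \to \exists z (Rxz \wedge Rzy)).
F1: fails — Rw1w0 but no z with Rw1z and Rzw0.
F2: fails — Rw1w0 but no z with Rw1z and Rzw0.
F3: condition met.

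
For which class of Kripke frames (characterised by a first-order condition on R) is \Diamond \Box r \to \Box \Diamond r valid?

Suppose ◇□r→□◇r is valid. Take Rxy, Rxz and set V(r)={w : Ryw}. Then □r at y so ◇□r at x, so □◇r at x, so ◇r at z, giving w with Rzw and Ryw.
The converse is a direct semantic check.
Frame condition: \forall x \forall y \forall z (Rxy \wedge Rxz \to \exists w (Ryw \wedge Rzw)).

convergence: \forall x \forall y \forall z (Rxy \wedge Rxz \to \exists w (Ryw \wedge Rzw))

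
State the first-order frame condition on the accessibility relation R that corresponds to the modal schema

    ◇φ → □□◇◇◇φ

This is a Sahlqvist (Geach-type) schema ◇^1□^0φ → □^2◇^3φ.
First-order correspondent: ∀x ∀y ∀z ((xRy ∧ xR²z) → ∃w (y = w ∧ zR³w)).

∀x ∀y ∀z ((xRy ∧ xR²z) → ∃w (y = w ∧ zR³w))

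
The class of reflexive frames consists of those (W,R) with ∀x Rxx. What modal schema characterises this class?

□q → q

The condition is reflexivity. The T schema □q → q defines it.
Suppose □q→q is valid. At any x set V(q)={w : Rxw}. Then □q holds at x, so q holds at x, i.e. Rxx.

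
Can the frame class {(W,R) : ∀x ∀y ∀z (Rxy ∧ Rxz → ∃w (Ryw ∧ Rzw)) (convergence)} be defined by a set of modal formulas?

The condition is convergence. A defining modal formula is ◇□r → □◇r.
Suppose ◇□r→□◇r is valid. Take Rxy, Rxz and set V(r)={w : Ryw}. Then □r at y so ◇□r at x, so □◇r at x, so ◇r at z, giving w with Rzw and Ryw.

Definable; ◇□r → □◇r defines it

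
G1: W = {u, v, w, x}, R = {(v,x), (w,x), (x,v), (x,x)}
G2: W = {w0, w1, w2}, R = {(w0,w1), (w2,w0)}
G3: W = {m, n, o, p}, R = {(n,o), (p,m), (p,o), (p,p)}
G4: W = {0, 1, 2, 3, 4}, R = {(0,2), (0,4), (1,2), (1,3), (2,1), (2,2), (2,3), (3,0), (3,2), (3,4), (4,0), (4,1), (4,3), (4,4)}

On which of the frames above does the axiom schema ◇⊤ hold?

Frame correspondent (Sahlqvist): ∀x ∃y Rxy — i.e. seriality.
G1: fails — world u has no successor.
G2: fails — world w1 has no successor.
G3: fails — world m has no successor.
G4: ✓.

G4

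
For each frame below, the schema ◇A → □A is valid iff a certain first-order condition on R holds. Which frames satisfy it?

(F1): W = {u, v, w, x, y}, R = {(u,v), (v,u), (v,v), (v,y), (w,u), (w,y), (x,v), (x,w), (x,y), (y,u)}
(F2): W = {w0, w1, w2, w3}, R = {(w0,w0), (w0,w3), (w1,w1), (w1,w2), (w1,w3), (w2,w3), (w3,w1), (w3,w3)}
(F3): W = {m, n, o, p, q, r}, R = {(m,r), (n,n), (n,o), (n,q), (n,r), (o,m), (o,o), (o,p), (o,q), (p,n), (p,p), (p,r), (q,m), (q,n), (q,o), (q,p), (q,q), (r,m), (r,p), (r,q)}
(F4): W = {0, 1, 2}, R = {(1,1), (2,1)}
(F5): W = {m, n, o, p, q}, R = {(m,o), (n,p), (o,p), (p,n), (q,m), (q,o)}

This is the axiom for partial functionality; its first-order frame correspondent is ∀x ∀y ∀z (Rxy ∧ Rxz → y = z).
(F1): fails — v sees both u and v.
(F2): fails — w0 sees both w0 and w3.
(F3): fails — n sees both n and o.
(F4): satisfies the condition.
(F5): fails — q sees both m and o.
Valid on: (F4).

(F4)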